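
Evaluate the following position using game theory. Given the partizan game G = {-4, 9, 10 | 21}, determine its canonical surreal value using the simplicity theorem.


Left options: {-4, 9, 10}, max = 10
Right options: {21}, min = 21
All options are numbers and max(Left) < min(Right), so by the simplicity theorem the value is the simplest (earliest-born) number strictly between 10 and 21.
Integers 11 through 20 all lie strictly between 10 and 21.
Among integers, the simplest (lowest birthday = smallest |n|; 0 is born on day 0, +-n on day n) is 11.
No non-integer in the interval can be simpler: if x is a non-integer in the interval, then floor(x) or ceil(x) also lies in the interval (the interval contains an integer), and both are proper prefixes of x's sign expansion, i.e. born earlier. So the game value is 11.
Game value = 11

11


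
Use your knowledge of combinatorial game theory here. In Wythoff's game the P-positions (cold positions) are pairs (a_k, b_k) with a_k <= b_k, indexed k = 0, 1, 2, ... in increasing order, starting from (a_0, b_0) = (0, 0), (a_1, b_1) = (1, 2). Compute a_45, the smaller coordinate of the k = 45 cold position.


By Wythoff's theorem, a_k = floor(k * phi) and b_k = floor(k * phi^2) = a_k + k, where phi = (1 + sqrt(5))/2 is the golden ratio.
phi = (1 + sqrt(5))/2 = 1.618034
k = 45
k * phi = 45 * 1.618034 = 72.811529
a_45 = floor(k * phi) = 72

72


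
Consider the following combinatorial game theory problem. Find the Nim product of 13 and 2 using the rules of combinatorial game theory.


Nim multiplication is bilinear over XOR: (u XOR v) * w = (u*w) XOR (v*w).
So we split each operand into its bit components and XOR the pairwise Nim products.
13 = 1 + 4 + 8 (as XOR of powers of 2).
2 = 2 (as XOR of powers of 2).
Using the standard Nim-product table on single bits:
  2*2 = 3,   2*4 = 8,   2*8 = 12,
  4*4 = 6,   4*8 = 11,  8*8 = 13,
and  1*x = x (identity), k*l = l*k (commutative).
Pairwise Nim products:
  1 * 2 = 2
  4 * 2 = 8
  8 * 2 = 12
XOR them: 2 XOR 8 XOR 12 = 6.
Result: 13 * 2 = 6 (in Nim).

6


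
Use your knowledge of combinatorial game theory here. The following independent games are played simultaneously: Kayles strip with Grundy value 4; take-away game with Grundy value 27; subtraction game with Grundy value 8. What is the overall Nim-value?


By the Sprague-Grundy theorem, the Grundy value of a sum of games is the XOR of individual Grundy values.
Kayles strip: Grundy value = 4. Running XOR: 0 XOR 4 = 4
take-away game: Grundy value = 27. Running XOR: 4 XOR 27 = 31
subtraction game: Grundy value = 8. Running XOR: 31 XOR 8 = 23
The combined Grundy value is 23.

23


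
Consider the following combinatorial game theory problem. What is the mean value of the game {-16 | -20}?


Game = {-16 | -20}, a switch {a | b} with numbers a > b.
Its thermograph has left wall a - t and right wall b + t, which meet at t = (a - b)/2, where both equal (a + b)/2. So the mast (mean value) is at (a + b)/2.
Mean = (-16 + (-20))/2 = -36/2 = -18

-18


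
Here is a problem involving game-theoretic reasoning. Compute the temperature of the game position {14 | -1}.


The game is {14 | -1}, a switch {a | b} with numbers a > b.
Cooling {a | b} by t gives {a - t | b + t}, which stops being hot when a - t = b + t, i.e. at t = (a - b)/2. So the temperature of a switch is (a - b)/2.
Temperature = (Left option - Right option) / 2
= (14 - (-1)) / 2
= 15 / 2
= 15/2

15/2


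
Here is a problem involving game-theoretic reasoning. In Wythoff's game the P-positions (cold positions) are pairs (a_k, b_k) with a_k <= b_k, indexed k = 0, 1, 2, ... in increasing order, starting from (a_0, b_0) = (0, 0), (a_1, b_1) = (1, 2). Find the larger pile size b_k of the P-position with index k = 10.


By Wythoff's theorem, a_k = floor(k * phi) and b_k = floor(k * phi^2) = a_k + k, where phi = (1 + sqrt(5))/2 is the golden ratio.
phi = (1 + sqrt(5))/2 = 1.618034
phi^2 = phi + 1 = 2.618034
k = 10
k * phi^2 = 10 * 2.618034 = 26.180340
b_10 = floor(k * phi^2) = 26 (check: a_10 + k = 16 + 10 = 26)

26


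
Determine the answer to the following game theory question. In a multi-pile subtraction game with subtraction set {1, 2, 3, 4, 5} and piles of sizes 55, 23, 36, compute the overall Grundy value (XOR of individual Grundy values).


Subtraction set: {1, 2, 3, 4, 5}
For this subtraction set, G(n) = n mod 6 (period = max + 1 = 6).
Pile 1 (size 55): G(55) = 55 mod 6 = 1
Pile 2 (size 23): G(23) = 23 mod 6 = 5
Pile 3 (size 36): G(36) = 36 mod 6 = 0
Total Grundy value = XOR of all: 1 XOR 5 XOR 0 = 4

4


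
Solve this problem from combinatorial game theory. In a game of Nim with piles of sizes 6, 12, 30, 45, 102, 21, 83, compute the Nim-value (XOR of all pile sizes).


We need the XOR (exclusive or) of all pile sizes.
After XOR-ing pile 1 (size 6): 0 XOR 6 = 6
After XOR-ing pile 2 (size 12): 6 XOR 12 = 10
After XOR-ing pile 3 (size 30): 10 XOR 30 = 20
After XOR-ing pile 4 (size 45): 20 XOR 45 = 57
After XOR-ing pile 5 (size 102): 57 XOR 102 = 95
After XOR-ing pile 6 (size 21): 95 XOR 21 = 74
After XOR-ing pile 7 (size 83): 74 XOR 83 = 25
The Nim-value of this position is 25.

25


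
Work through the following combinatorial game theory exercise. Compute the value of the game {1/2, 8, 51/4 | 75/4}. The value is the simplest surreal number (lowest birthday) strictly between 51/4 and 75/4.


Left options: {1/2, 8, 51/4}, max = 51/4
Right options: {75/4}, min = 75/4
All options are numbers and max(Left) < min(Right), so by the simplicity theorem the value is the simplest (earliest-born) number strictly between 51/4 and 75/4.
Integers 13 through 18 all lie strictly between 51/4 and 75/4.
Among integers, the simplest (lowest birthday = smallest |n|; 0 is born on day 0, +-n on day n) is 13.
No non-integer in the interval can be simpler: if x is a non-integer in the interval, then floor(x) or ceil(x) also lies in the interval (the interval contains an integer), and both are proper prefixes of x's sign expansion, i.e. born earlier. So the game value is 13.
Game value = 13

13


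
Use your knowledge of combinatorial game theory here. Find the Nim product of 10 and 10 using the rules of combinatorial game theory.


Nim multiplication is bilinear over XOR: (u XOR v) * w = (u*w) XOR (v*w).
So we split each operand into its bit components and XOR the pairwise Nim products.
10 = 2 + 8 (as XOR of powers of 2).
10 = 2 + 8 (as XOR of powers of 2).
Using the standard Nim-product table on single bits:
  2*2 = 3,   2*4 = 8,   2*8 = 12,
  4*4 = 6,   4*8 = 11,  8*8 = 13,
and  1*x = x (identity), k*l = l*k (commutative).
Pairwise Nim products:
  2 * 2 = 3
  2 * 8 = 12
  8 * 2 = 12
  8 * 8 = 13
XOR them: 3 XOR 12 XOR 12 XOR 13 = 14.
Result: 10 * 10 = 14 (in Nim).

14


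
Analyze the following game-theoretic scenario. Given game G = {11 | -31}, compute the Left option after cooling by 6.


Original game: {11 | -31} (a switch {a | b} with a > b).
Cooling by t (for t below the temperature (a - b)/2 = 21) taxes each move by t: {a | b} cooled by t is {a - t | b + t}.
Cooling amount: t = 6
Cooled Left option: 11 - 6 = 5
Cooled Right option: -31 + 6 = -25
Cooled game: {5 | -25}
Left option = 5

5


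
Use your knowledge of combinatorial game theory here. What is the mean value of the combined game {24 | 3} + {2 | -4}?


G1 = {24 | 3}, G2 = {2 | -4}
Each is a switch {a | b} with numbers a > b; its mean value is (a + b)/2, and mean value is additive over game sums: m(G1 + G2) = m(G1) + m(G2).
Mean of G1 = (24 + (3))/2 = 27/2 = 27/2
Mean of G2 = (2 + (-4))/2 = -2/2 = -1
Mean of G1 + G2 = 27/2 + -1 = 25/2

25/2


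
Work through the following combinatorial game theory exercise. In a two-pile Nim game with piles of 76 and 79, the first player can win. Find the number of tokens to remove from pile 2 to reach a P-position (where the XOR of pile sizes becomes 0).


Piles: 76 and 79
Current XOR: 76 XOR 79 = 3 (non-zero, so this is an N-position).
To make the XOR zero, we need to find a move that balances the piles.
For pile 2 (size 79): target = 79 XOR 3 = 76
We reduce pile 2 from 79 to 76.
Tokens removed: 79 - 76 = 3
Verification: 76 XOR 76 = 0

3


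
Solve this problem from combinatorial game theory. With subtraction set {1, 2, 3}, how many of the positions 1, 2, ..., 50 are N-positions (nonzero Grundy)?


Subtraction set S = {1, 2, 3}, so G(n) = n mod 4.
G(n) = 0 when n is a multiple of 4.
Multiples of 4 in [1, 50]: 12
N-positions (nonzero Grundy) = 50 - 12 = 38

38


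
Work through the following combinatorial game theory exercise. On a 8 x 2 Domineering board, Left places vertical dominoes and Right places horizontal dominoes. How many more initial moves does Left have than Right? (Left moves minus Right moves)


Board is 8 x 2 (rows x cols).
Left (vertical) placements: (rows-1) * cols = 7 * 2 = 14
Right (horizontal) placements: rows * (cols-1) = 8 * 1 = 8
Advantage = Left - Right = 14 - 8 = 6

6


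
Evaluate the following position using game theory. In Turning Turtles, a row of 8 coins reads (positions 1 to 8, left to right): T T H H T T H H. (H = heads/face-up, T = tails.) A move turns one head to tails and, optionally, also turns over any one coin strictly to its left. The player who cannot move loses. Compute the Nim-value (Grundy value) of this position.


Coins: T T H H T T H H
Key fact: a single head at position k behaves exactly like a Nim heap of size k (turning it to T and optionally flipping a coin at j < k corresponds to moving the heap from k to j, or to 0), and heads combine as a disjunctive sum (two heads at the same place would cancel, matching j XOR j = 0). So the Nim-value is the XOR of the 1-indexed positions of the heads.
Face-up positions (1-indexed): [3, 4, 7, 8]
XOR 0 with 3: 0 XOR 3 = 3
XOR 3 with 4: 3 XOR 4 = 7
XOR 7 with 7: 7 XOR 7 = 0
XOR 0 with 8: 0 XOR 8 = 8
Nim-value = 8

8


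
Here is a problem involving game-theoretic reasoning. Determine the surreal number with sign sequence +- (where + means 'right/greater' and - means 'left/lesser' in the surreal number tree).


Sign expansion: +-
Rule: track bounds (lo, hi), initially (-inf, +inf). On '+', the current value becomes lo and we move to the simplest number in (value, hi): value + 1 if hi = +inf, otherwise the midpoint (value + hi)/2. On '-', the current value becomes hi and we move to value - 1 if lo = -inf, otherwise the midpoint (lo + value)/2.
Start at 0.
Step 1: sign = +, move right. Bounds: (0, +inf). Value = 1
Step 2: sign = -, move left. Bounds: (0, 1). Value = 1/2
The surreal number with sign expansion +- is 1/2.

1/2


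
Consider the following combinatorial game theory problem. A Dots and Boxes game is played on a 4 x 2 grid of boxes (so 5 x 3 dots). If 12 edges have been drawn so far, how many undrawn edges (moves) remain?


Grid: 4 x 2 boxes, i.e. 5 rows and 3 columns of dots.
Horizontal edges: (rows + 1) * cols = 5 * 2 = 10
Vertical edges: rows * (cols + 1) = 4 * 3 = 12
Total edges: 10 + 12 = 22
Edges drawn: 12
Remaining: 22 - 12 = 10

10


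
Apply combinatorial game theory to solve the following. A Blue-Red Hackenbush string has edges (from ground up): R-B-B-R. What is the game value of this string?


Edges (from ground): R-B-B-R
By Berlekamp's sign-expansion rule, a Blue-Red Hackenbush stalk has the value of the surreal number whose sign sequence is the edge sequence with B -> + and R -> -.
Sign sequence: -++-
Trace the sign expansion in the surreal number tree, starting from 0:
Edge 1: R (sign -) -> bounds (-inf, 0), value = -1
Edge 2: B (sign +) -> bounds (-1, 0), value = -1/2
Edge 3: B (sign +) -> bounds (-1/2, 0), value = -1/4
Edge 4: R (sign -) -> bounds (-1/2, -1/4), value = -3/8
Game value = -3/8

-3/8


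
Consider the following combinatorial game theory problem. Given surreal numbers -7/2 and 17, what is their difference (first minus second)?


x = -7/2, y = 17
Converting to common denominator: 2
x = -7/2, y = 34/2
x - y = -7/2 - 17 = -41/2

-41/2


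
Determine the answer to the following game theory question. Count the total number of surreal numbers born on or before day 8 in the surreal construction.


Day 0: {|} = 0 is born. Count = 1.
Day n: the number of surreal numbers born by day n is 2^(n+1) - 1.
By day 0: 2^1 - 1 = 1
By day 1: 2^2 - 1 = 3
By day 2: 2^3 - 1 = 7
By day 3: 2^4 - 1 = 15
By day 4: 2^5 - 1 = 31
By day 5: 2^6 - 1 = 63
By day 6: 2^7 - 1 = 127
By day 7: 2^8 - 1 = 255
By day 8: 2^9 - 1 = 511
By day 8: 511 surreal numbers.

511


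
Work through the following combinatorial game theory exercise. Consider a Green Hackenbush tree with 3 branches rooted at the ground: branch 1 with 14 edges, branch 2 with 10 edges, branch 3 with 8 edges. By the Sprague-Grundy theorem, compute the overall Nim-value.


The tree has 3 branches from the ground vertex.
In Green Hackenbush, the Nim-value of a simple path of length k is k.
Branch 1: length 14, Nim-value = 14
Branch 2: length 10, Nim-value = 10
Branch 3: length 8, Nim-value = 8
Total Nim-value = XOR of all branch values:
0 XOR 14 = 14
14 XOR 10 = 4
4 XOR 8 = 12
Nim-value of the tree = 12

12


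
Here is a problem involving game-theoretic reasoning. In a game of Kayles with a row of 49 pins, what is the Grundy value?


Kayles: a move removes 1 or 2 adjacent pins from a contiguous row.
Removing pins from a row of k leaves two independent rows (a, b) with a + b = k - 1 (one pin) or a + b = k - 2 (two pins); an end removal gives a = 0.
By Sprague-Grundy, G(k) = mex{ G(a) XOR G(b) } over all these splits. G(0) = 0.
G(1): splits (0,0):0^0=0 -> mex({0}) = 1
G(2): splits (0,1):0^1=1 (0,0):0^0=0 -> mex({0, 1}) = 2
G(3): splits (0,2):0^2=2 (1,1):1^1=0 (0,1):0^1=1 -> mex({0, 1, 2}) = 3
G(4): splits (0,3):0^3=3 (1,2):1^2=3 (0,2):0^2=2 (1,1):1^1=0 -> mex({0, 2, 3}) = 1
G(5): splits (0,4):0^1=1 (1,3):1^3=2 (2,2):2^2=0 (0,3):0^3=3 (1,2):1^2=3 -> mex({0, 1, 2, 3}) = 4
G(6) = mex({0, 1, 2, 4}) = 3
G(7) = mex({0, 1, 3, 4, 5}) = 2
G(8) = mex({0, 2, 3, 5, 6}) = 1
G(9) = mex({0, 1, 2, 3, 6, 7}) = 4
G(10) = mex({0, 1, 3, 4, 5, 7}) = 2
G(11) = mex({0, 1, 2, 3, 4, 5}) = 6
G(12) = mex({0, 1, 2, 3, 5, 6, 7}) = 4
G(13) = mex({0, 2, 3, 4, 6, 7}) = 1
G(14) = mex({0, 1, 4, 5, 6, 7}) = 2
G(15) = mex({0, 1, 2, 3, 4, 5, 6}) = 7
G(16) = mex({0, 2, 3, 5, 6, 7}) = 1
G(17) = mex({0, 1, 2, 3, 5, 6, 7}) = 4
G(18) = mex({0, 1, 2, 4, 5, 6}) = 3
G(19) = mex({0, 1, 3, 4, 5, 7}) = 2
G(20) = mex({0, 2, 3, 4, 5, 6, 7}) = 1
G(21) = mex({0, 1, 2, 3, 5, 6, 7}) = 4
G(22) = mex({0, 1, 2, 3, 4, 5, 7}) = 6
G(23) = mex({0, 1, 2, 3, 4, 5, 6}) = 7
G(24) = mex({0, 1, 2, 3, 5, 6, 7}) = 4
G(25) = mex({0, 2, 3, 4, 6, 7}) = 1
G(26) = mex({0, 1, 3, 4, 5, 6, 7}) = 2
G(27) = mex({0, 1, 2, 3, 4, 5, 6, 7}) = 8
G(28) = mex({0, 1, 2, 3, 4, 6, 7, 8}) = 5
G(29) = mex({0, 1, 2, 3, 5, 6, 7, 8, 9}) = 4
G(30) = mex({0, 1, 2, 3, 4, 5, 6, 9, 10}) = 7
G(31) = mex({0, 1, 3, 4, 5, 7, 10, 11}) = 2
G(32) = mex({0, 2, 3, 4, 5, 6, 7, 9, 11}) = 1
G(33) = mex({0, 1, 2, 3, 4, 5, 6, 7, 9, 12}) = 8
G(34) = mex({0, 1, 2, 3, 4, 5, 7, 8, 11, 12}) = 6
G(35) = mex({0, 1, 2, 3, 4, 5, 6, 8, 9, 10, 11}) = 7
G(36) = mex({0, 1, 2, 3, 5, 6, 7, 9, 10}) = 4
G(37) = mex({0, 2, 3, 4, 6, 7, 9, 10, 11, 12}) = 1
G(38) = mex({0, 1, 3, 4, 5, 6, 7, 9, 10, 11, 12}) = 2
G(39) = mex({0, 1, 2, 4, 5, 6, 7, 9, 10, 12, 14}) = 3
G(40) = mex({0, 2, 3, 4, 6, 7, 11, 12, 14}) = 1
G(41) = mex({0, 1, 2, 3, 5, 6, 7, 9, 10, 11, 12}) = 4
G(42) = mex({0, 1, 2, 3, 4, 5, 6, 9, 10}) = 7
G(43) = mex({0, 1, 3, 4, 5, 7, 9, 10, 12, 15}) = 2
G(44) = mex({0, 2, 3, 4, 5, 6, 7, 9, 10, 12, 15}) = 1
G(45) = mex({0, 1, 2, 3, 4, 5, 6, 7, 9, 10, 12, 14}) = 8
G(46) = mex({0, 1, 3, 4, 5, 7, 8, 11, 12, 14}) = 2
G(47) = mex({0, 1, 2, 3, 4, 5, 6, 8, 9, 10, 11, 12}) = 7
G(48) = mex({0, 1, 2, 3, 5, 6, 7, 9, 10}) = 4
G(49) = mex({0, 2, 3, 4, 6, 7, 9, 10, 11, 12, 15}) = 1
Therefore G(49) = 1.

1


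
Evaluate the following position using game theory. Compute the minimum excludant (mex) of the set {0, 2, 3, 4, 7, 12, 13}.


Set = {0, 2, 3, 4, 7, 12, 13}
0 is in the set.
1 is NOT in the set. This is the mex.
mex = 1

1


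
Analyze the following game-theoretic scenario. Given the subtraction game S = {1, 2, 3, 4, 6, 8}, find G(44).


The subtraction set is S = {1, 2, 3, 4, 6, 8}.
G(k) = mex{ G(k - s) : s in S, s <= k }. We compute iteratively: G(0) = 0.
G(1) = mex({0}) = 1
G(2) = mex({0, 1}) = 2
G(3) = mex({0, 1, 2}) = 3
G(4) = mex({0, 1, 2, 3}) = 4
G(5) = mex({1, 2, 3, 4}) = 0
G(6) = mex({0, 2, 3, 4}) = 1
G(7) = mex({0, 1, 3, 4}) = 2
G(8) = mex({0, 1, 2, 4}) = 3
G(9) = mex({0, 1, 2, 3}) = 4
G(10) = mex({1, 2, 3, 4}) = 0
G(11) = mex({0, 2, 3, 4}) = 1
G(12) = mex({0, 1, 3, 4}) = 2
Observe that G(5)..G(12) = 0, 1, 2, 3, 4, 0, 1, 2 repeats G(0)..G(7) = 0, 1, 2, 3, 4, 0, 1, 2.
For k >= max(S) = 8, G(k) is determined by the previous 8 values G(k-8)..G(k-1); a window of 8 consecutive values has recurred shifted by 5, so by induction G(k + 5) = G(k) for all k >= 0: the sequence is periodic from the start with period 5.
One period: G(0..4) = 0, 1, 2, 3, 4.
44 mod 5 = 4, so G(44) = G(4) = 4.

4


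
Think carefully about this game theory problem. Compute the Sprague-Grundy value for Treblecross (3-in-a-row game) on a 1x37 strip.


Treblecross: place X on empty cells; 3-in-a-row wins.
Playing within two cells of an existing X lets the opponent win at once, so sensible play treats the cells i-2..i+2 around each X as dead. The player left with no safe cell loses, so this is a normal-play take-away game on strips of safe cells.
Placing X at cell i (0-indexed) of a strip of k safe cells leaves independent strips of sizes max(0, i-2) and max(0, k-i-3). Hence G(k) = mex{ G(max(0,i-2)) XOR G(max(0,k-i-3)) : 0 <= i < k }, with G(0) = 0.
G(1): splits (0,0):0^0=0 -> mex({0}) = 1
G(2): splits (0,0):0^0=0 -> mex({0}) = 1
G(3): splits (0,0):0^0=0 -> mex({0}) = 1
G(4): splits (0,1):0^1=1 (0,0):0^0=0 -> mex({0, 1}) = 2
G(5): splits (0,2):0^1=1 (0,1):0^1=1 (0,0):0^0=0 -> mex({0, 1}) = 2
G(6) = mex({1}) = 0
G(7) = mex({0, 1, 2}) = 3
G(8) = mex({0, 1, 2}) = 3
G(9) = mex({0, 2}) = 1
G(10) = mex({0, 2, 3}) = 1
G(11) = mex({0, 3}) = 1
G(12) = mex({1, 3}) = 0
G(13) = mex({0, 1, 2, 3}) = 4
G(14) = mex({0, 1, 2}) = 3
G(15) = mex({0, 1, 2}) = 3
G(16) = mex({0, 1, 2, 4}) = 3
G(17) = mex({0, 1, 3, 4}) = 2
G(18) = mex({0, 1, 3, 4}) = 2
G(19) = mex({0, 1, 3, 5}) = 2
G(20) = mex({0, 1, 2, 3, 5}) = 4
G(21) = mex({0, 1, 2, 3, 5}) = 4
G(22) = mex({1, 2, 6}) = 0
G(23) = mex({0, 1, 2, 3, 4, 6}) = 5
G(24) = mex({0, 1, 2, 3, 4}) = 5
G(25) = mex({0, 1, 3, 4, 7}) = 2
G(26) = mex({0, 1, 3, 4, 5, 7}) = 2
G(27) = mex({0, 1, 3, 5}) = 2
G(28) = mex({0, 1, 2, 5}) = 3
G(29) = mex({0, 1, 2, 4, 5, 6}) = 3
G(30) = mex({1, 2, 4, 6}) = 0
G(31) = mex({0, 1, 2, 3, 4, 6}) = 5
G(32) = mex({1, 2, 3, 4, 7}) = 0
G(33) = mex({0, 3, 7}) = 1
G(34) = mex({0, 2, 3, 5, 7}) = 1
G(35) = mex({0, 2, 3, 5, 6}) = 1
G(36) = mex({0, 1, 2, 5, 6}) = 3
G(37) = mex({0, 1, 2, 4, 5, 6}) = 3
Therefore G(37) = 3.

3


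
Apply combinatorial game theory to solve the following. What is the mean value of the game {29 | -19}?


Game = {29 | -19}, a switch {a | b} with numbers a > b.
Its thermograph has left wall a - t and right wall b + t, which meet at t = (a - b)/2, where both equal (a + b)/2. So the mast (mean value) is at (a + b)/2.
Mean = (29 + (-19))/2 = 10/2 = 5

5


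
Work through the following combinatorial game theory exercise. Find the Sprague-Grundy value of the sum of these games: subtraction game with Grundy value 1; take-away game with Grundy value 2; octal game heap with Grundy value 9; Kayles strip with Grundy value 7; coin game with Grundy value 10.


By the Sprague-Grundy theorem, the Grundy value of a sum of games is the XOR of individual Grundy values.
subtraction game: Grundy value = 1. Running XOR: 0 XOR 1 = 1
take-away game: Grundy value = 2. Running XOR: 1 XOR 2 = 3
octal game heap: Grundy value = 9. Running XOR: 3 XOR 9 = 10
Kayles strip: Grundy value = 7. Running XOR: 10 XOR 7 = 13
coin game: Grundy value = 10. Running XOR: 13 XOR 10 = 7
The combined Grundy value is 7.

7


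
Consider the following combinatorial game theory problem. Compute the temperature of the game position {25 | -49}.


The game is {25 | -49}, a switch {a | b} with numbers a > b.
Cooling {a | b} by t gives {a - t | b + t}, which stops being hot when a - t = b + t, i.e. at t = (a - b)/2. So the temperature of a switch is (a - b)/2.
Temperature = (Left option - Right option) / 2
= (25 - (-49)) / 2
= 74 / 2
= 37

37


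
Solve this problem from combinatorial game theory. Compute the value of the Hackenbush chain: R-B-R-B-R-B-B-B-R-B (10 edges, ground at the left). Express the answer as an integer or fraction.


Edges (from ground): R-B-R-B-R-B-B-B-R-B
By Berlekamp's sign-expansion rule, a Blue-Red Hackenbush stalk has the value of the surreal number whose sign sequence is the edge sequence with B -> + and R -> -.
Sign sequence: -+-+-+++-+
Trace the sign expansion in the surreal number tree, starting from 0:
Edge 1: R (sign -) -> bounds (-inf, 0), value = -1
Edge 2: B (sign +) -> bounds (-1, 0), value = -1/2
Edge 3: R (sign -) -> bounds (-1, -1/2), value = -3/4
Edge 4: B (sign +) -> bounds (-3/4, -1/2), value = -5/8
Edge 5: R (sign -) -> bounds (-3/4, -5/8), value = -11/16
Edge 6: B (sign +) -> bounds (-11/16, -5/8), value = -21/32
Edge 7: B (sign +) -> bounds (-21/32, -5/8), value = -41/64
Edge 8: B (sign +) -> bounds (-41/64, -5/8), value = -81/128
Edge 9: R (sign -) -> bounds (-41/64, -81/128), value = -163/256
Edge 10: B (sign +) -> bounds (-163/256, -81/128), value = -325/512
Game value = -325/512

-325/512


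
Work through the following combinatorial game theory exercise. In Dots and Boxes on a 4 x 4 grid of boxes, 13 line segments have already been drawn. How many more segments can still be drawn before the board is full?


Grid: 4 x 4 boxes, i.e. 5 rows and 5 columns of dots.
Horizontal edges: (rows + 1) * cols = 5 * 4 = 20
Vertical edges: rows * (cols + 1) = 4 * 5 = 20
Total edges: 20 + 20 = 40
Edges drawn: 13
Remaining: 40 - 13 = 27

27


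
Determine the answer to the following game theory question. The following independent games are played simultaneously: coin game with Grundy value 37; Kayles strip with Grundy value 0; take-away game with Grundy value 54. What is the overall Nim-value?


By the Sprague-Grundy theorem, the Grundy value of a sum of games is the XOR of individual Grundy values.
coin game: Grundy value = 37. Running XOR: 0 XOR 37 = 37
Kayles strip: Grundy value = 0. Running XOR: 37 XOR 0 = 37
take-away game: Grundy value = 54. Running XOR: 37 XOR 54 = 19
The combined Grundy value is 19.

19


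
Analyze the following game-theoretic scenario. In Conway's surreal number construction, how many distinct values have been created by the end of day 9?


Day 0: {|} = 0 is born. Count = 1.
Day n: the number of surreal numbers born by day n is 2^(n+1) - 1.
By day 0: 2^1 - 1 = 1
By day 1: 2^2 - 1 = 3
By day 2: 2^3 - 1 = 7
By day 3: 2^4 - 1 = 15
By day 4: 2^5 - 1 = 31
By day 5: 2^6 - 1 = 63
By day 6: 2^7 - 1 = 127
By day 7: 2^8 - 1 = 255
By day 8: 2^9 - 1 = 511
By day 9: 2^10 - 1 = 1023
By day 9: 1023 surreal numbers.

1023


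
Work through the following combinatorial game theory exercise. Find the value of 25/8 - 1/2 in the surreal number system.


x = 25/8, y = 1/2
Converting to common denominator: 8
x = 25/8, y = 4/8
x - y = 25/8 - 1/2 = 21/8

21/8


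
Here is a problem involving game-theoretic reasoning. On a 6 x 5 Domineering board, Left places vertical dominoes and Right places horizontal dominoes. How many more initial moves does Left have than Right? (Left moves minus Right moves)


Board is 6 x 5 (rows x cols).
Left (vertical) placements: (rows-1) * cols = 5 * 5 = 25
Right (horizontal) placements: rows * (cols-1) = 6 * 4 = 24
Advantage = Left - Right = 25 - 24 = 1

1


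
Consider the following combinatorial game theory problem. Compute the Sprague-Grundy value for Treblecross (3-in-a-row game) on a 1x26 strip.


Treblecross: place X on empty cells; 3-in-a-row wins.
Playing within two cells of an existing X lets the opponent win at once, so sensible play treats the cells i-2..i+2 around each X as dead. The player left with no safe cell loses, so this is a normal-play take-away game on strips of safe cells.
Placing X at cell i (0-indexed) of a strip of k safe cells leaves independent strips of sizes max(0, i-2) and max(0, k-i-3). Hence G(k) = mex{ G(max(0,i-2)) XOR G(max(0,k-i-3)) : 0 <= i < k }, with G(0) = 0.
G(1): splits (0,0):0^0=0 -> mex({0}) = 1
G(2): splits (0,0):0^0=0 -> mex({0}) = 1
G(3): splits (0,0):0^0=0 -> mex({0}) = 1
G(4): splits (0,1):0^1=1 (0,0):0^0=0 -> mex({0, 1}) = 2
G(5): splits (0,2):0^1=1 (0,1):0^1=1 (0,0):0^0=0 -> mex({0, 1}) = 2
G(6) = mex({1}) = 0
G(7) = mex({0, 1, 2}) = 3
G(8) = mex({0, 1, 2}) = 3
G(9) = mex({0, 2}) = 1
G(10) = mex({0, 2, 3}) = 1
G(11) = mex({0, 3}) = 1
G(12) = mex({1, 3}) = 0
G(13) = mex({0, 1, 2, 3}) = 4
G(14) = mex({0, 1, 2}) = 3
G(15) = mex({0, 1, 2}) = 3
G(16) = mex({0, 1, 2, 4}) = 3
G(17) = mex({0, 1, 3, 4}) = 2
G(18) = mex({0, 1, 3, 4}) = 2
G(19) = mex({0, 1, 3, 5}) = 2
G(20) = mex({0, 1, 2, 3, 5}) = 4
G(21) = mex({0, 1, 2, 3, 5}) = 4
G(22) = mex({1, 2, 6}) = 0
G(23) = mex({0, 1, 2, 3, 4, 6}) = 5
G(24) = mex({0, 1, 2, 3, 4}) = 5
G(25) = mex({0, 1, 3, 4, 7}) = 2
G(26) = mex({0, 1, 3, 4, 5, 7}) = 2
Therefore G(26) = 2.

2


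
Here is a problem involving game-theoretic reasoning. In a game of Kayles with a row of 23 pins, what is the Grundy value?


Kayles: a move removes 1 or 2 adjacent pins from a contiguous row.
Removing pins from a row of k leaves two independent rows (a, b) with a + b = k - 1 (one pin) or a + b = k - 2 (two pins); an end removal gives a = 0.
By Sprague-Grundy, G(k) = mex{ G(a) XOR G(b) } over all these splits. G(0) = 0.
G(1): splits (0,0):0^0=0 -> mex({0}) = 1
G(2): splits (0,1):0^1=1 (0,0):0^0=0 -> mex({0, 1}) = 2
G(3): splits (0,2):0^2=2 (1,1):1^1=0 (0,1):0^1=1 -> mex({0, 1, 2}) = 3
G(4): splits (0,3):0^3=3 (1,2):1^2=3 (0,2):0^2=2 (1,1):1^1=0 -> mex({0, 2, 3}) = 1
G(5): splits (0,4):0^1=1 (1,3):1^3=2 (2,2):2^2=0 (0,3):0^3=3 (1,2):1^2=3 -> mex({0, 1, 2, 3}) = 4
G(6) = mex({0, 1, 2, 4}) = 3
G(7) = mex({0, 1, 3, 4, 5}) = 2
G(8) = mex({0, 2, 3, 5, 6}) = 1
G(9) = mex({0, 1, 2, 3, 6, 7}) = 4
G(10) = mex({0, 1, 3, 4, 5, 7}) = 2
G(11) = mex({0, 1, 2, 3, 4, 5}) = 6
G(12) = mex({0, 1, 2, 3, 5, 6, 7}) = 4
G(13) = mex({0, 2, 3, 4, 6, 7}) = 1
G(14) = mex({0, 1, 4, 5, 6, 7}) = 2
G(15) = mex({0, 1, 2, 3, 4, 5, 6}) = 7
G(16) = mex({0, 2, 3, 5, 6, 7}) = 1
G(17) = mex({0, 1, 2, 3, 5, 6, 7}) = 4
G(18) = mex({0, 1, 2, 4, 5, 6}) = 3
G(19) = mex({0, 1, 3, 4, 5, 7}) = 2
G(20) = mex({0, 2, 3, 4, 5, 6, 7}) = 1
G(21) = mex({0, 1, 2, 3, 5, 6, 7}) = 4
G(22) = mex({0, 1, 2, 3, 4, 5, 7}) = 6
G(23) = mex({0, 1, 2, 3, 4, 5, 6}) = 7
Therefore G(23) = 7.

7


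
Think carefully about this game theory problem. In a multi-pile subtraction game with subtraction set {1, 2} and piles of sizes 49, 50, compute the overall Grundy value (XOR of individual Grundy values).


Subtraction set: {1, 2}
For this subtraction set, G(n) = n mod 3 (period = max + 1 = 3).
Pile 1 (size 49): G(49) = 49 mod 3 = 1
Pile 2 (size 50): G(50) = 50 mod 3 = 2
Total Grundy value = XOR of all: 1 XOR 2 = 3

3


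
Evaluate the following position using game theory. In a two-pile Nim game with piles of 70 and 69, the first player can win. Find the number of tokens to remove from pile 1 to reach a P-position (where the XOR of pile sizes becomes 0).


Piles: 70 and 69
Current XOR: 70 XOR 69 = 3 (non-zero, so this is an N-position).
To make the XOR zero, we need to find a move that balances the piles.
For pile 1 (size 70): target = 70 XOR 3 = 69
We reduce pile 1 from 70 to 69.
Tokens removed: 70 - 69 = 1
Verification: 69 XOR 69 = 0

1


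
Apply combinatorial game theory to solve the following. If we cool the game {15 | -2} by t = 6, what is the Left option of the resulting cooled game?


Original game: {15 | -2} (a switch {a | b} with a > b).
Cooling by t (for t below the temperature (a - b)/2 = 17/2) taxes each move by t: {a | b} cooled by t is {a - t | b + t}.
Cooling amount: t = 6
Cooled Left option: 15 - 6 = 9
Cooled Right option: -2 + 6 = 4
Cooled game: {9 | 4}
Left option = 9

9


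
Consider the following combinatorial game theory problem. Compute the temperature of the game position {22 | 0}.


The game is {22 | 0}, a switch {a | b} with numbers a > b.
Cooling {a | b} by t gives {a - t | b + t}, which stops being hot when a - t = b + t, i.e. at t = (a - b)/2. So the temperature of a switch is (a - b)/2.
Temperature = (Left option - Right option) / 2
= (22 - (0)) / 2
= 22 / 2
= 11

11


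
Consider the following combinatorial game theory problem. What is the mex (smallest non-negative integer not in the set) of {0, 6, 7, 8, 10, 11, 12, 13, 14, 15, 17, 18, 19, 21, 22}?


Set = {0, 6, 7, 8, 10, 11, 12, 13, 14, 15, 17, 18, 19, 21, 22}
0 is in the set.
1 is NOT in the set. This is the mex.
mex = 1

1


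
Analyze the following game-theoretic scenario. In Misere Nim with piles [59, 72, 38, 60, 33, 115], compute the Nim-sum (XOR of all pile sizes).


We need the XOR (exclusive or) of all pile sizes.
After XOR-ing pile 1 (size 59): 0 XOR 59 = 59
After XOR-ing pile 2 (size 72): 59 XOR 72 = 115
After XOR-ing pile 3 (size 38): 115 XOR 38 = 85
After XOR-ing pile 4 (size 60): 85 XOR 60 = 105
After XOR-ing pile 5 (size 33): 105 XOR 33 = 72
After XOR-ing pile 6 (size 115): 72 XOR 115 = 59
The Nim-value of this position is 59.

59


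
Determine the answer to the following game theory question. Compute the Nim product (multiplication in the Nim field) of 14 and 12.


Nim multiplication is bilinear over XOR: (u XOR v) * w = (u*w) XOR (v*w).
So we split each operand into its bit components and XOR the pairwise Nim products.
14 = 2 + 4 + 8 (as XOR of powers of 2).
12 = 4 + 8 (as XOR of powers of 2).
Using the standard Nim-product table on single bits:
  2*2 = 3,   2*4 = 8,   2*8 = 12,
  4*4 = 6,   4*8 = 11,  8*8 = 13,
and  1*x = x (identity), k*l = l*k (commutative).
Pairwise Nim products:
  2 * 4 = 8
  2 * 8 = 12
  4 * 4 = 6
  4 * 8 = 11
  8 * 4 = 11
  8 * 8 = 13
XOR them: 8 XOR 12 XOR 6 XOR 11 XOR 11 XOR 13 = 15.
Result: 14 * 12 = 15 (in Nim).

15


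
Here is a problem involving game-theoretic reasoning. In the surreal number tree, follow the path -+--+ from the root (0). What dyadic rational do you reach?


Sign expansion: -+--+
Rule: track bounds (lo, hi), initially (-inf, +inf). On '+', the current value becomes lo and we move to the simplest number in (value, hi): value + 1 if hi = +inf, otherwise the midpoint (value + hi)/2. On '-', the current value becomes hi and we move to value - 1 if lo = -inf, otherwise the midpoint (lo + value)/2.
Start at 0.
Step 1: sign = -, move left. Bounds: (-inf, 0). Value = -1
Step 2: sign = +, move right. Bounds: (-1, 0). Value = -1/2
Step 3: sign = -, move left. Bounds: (-1, -1/2). Value = -3/4
Step 4: sign = -, move left. Bounds: (-1, -3/4). Value = -7/8
Step 5: sign = +, move right. Bounds: (-7/8, -3/4). Value = -13/16
The surreal number with sign expansion -+--+ is -13/16.

-13/16


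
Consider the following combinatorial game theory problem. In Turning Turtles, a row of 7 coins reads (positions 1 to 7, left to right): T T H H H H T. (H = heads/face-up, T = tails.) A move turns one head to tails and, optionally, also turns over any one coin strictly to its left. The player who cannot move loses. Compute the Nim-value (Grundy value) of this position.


Coins: T T H H H H T
Key fact: a single head at position k behaves exactly like a Nim heap of size k (turning it to T and optionally flipping a coin at j < k corresponds to moving the heap from k to j, or to 0), and heads combine as a disjunctive sum (two heads at the same place would cancel, matching j XOR j = 0). So the Nim-value is the XOR of the 1-indexed positions of the heads.
Face-up positions (1-indexed): [3, 4, 5, 6]
XOR 0 with 3: 0 XOR 3 = 3
XOR 3 with 4: 3 XOR 4 = 7
XOR 7 with 5: 7 XOR 5 = 2
XOR 2 with 6: 2 XOR 6 = 4
Nim-value = 4

4


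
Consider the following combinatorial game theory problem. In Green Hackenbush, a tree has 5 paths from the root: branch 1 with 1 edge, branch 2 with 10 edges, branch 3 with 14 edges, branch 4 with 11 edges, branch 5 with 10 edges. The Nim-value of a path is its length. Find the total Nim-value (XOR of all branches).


The tree has 5 branches from the ground vertex.
In Green Hackenbush, the Nim-value of a simple path of length k is k.
Branch 1: length 1, Nim-value = 1
Branch 2: length 10, Nim-value = 10
Branch 3: length 14, Nim-value = 14
Branch 4: length 11, Nim-value = 11
Branch 5: length 10, Nim-value = 10
Total Nim-value = XOR of all branch values:
0 XOR 1 = 1
1 XOR 10 = 11
11 XOR 14 = 5
5 XOR 11 = 14
14 XOR 10 = 4
Nim-value of the tree = 4

4


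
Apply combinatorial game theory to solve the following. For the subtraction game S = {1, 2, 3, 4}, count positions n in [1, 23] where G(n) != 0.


Subtraction set S = {1, 2, 3, 4}, so G(n) = n mod 5.
G(n) = 0 when n is a multiple of 5.
Multiples of 5 in [1, 23]: 4
N-positions (nonzero Grundy) = 23 - 4 = 19

19


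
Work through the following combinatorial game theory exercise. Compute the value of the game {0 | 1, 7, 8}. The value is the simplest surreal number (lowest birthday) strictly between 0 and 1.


Left options: {0}, max = 0
Right options: {1, 7, 8}, min = 1
All options are numbers and max(Left) < min(Right), so by the simplicity theorem the value is the simplest (earliest-born) number strictly between 0 and 1.
No integer lies strictly between 0 and 1, so the value is the dyadic rational m/2^k in the interval with the smallest k (then m odd); search k = 1, 2, ...:
Denominator 2: 1/2 lies strictly between 0 and 1 -- found.
The simplest number in the interval is 1/2.
Game value = 1/2

1/2


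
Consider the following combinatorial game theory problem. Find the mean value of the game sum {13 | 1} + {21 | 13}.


G1 = {13 | 1}, G2 = {21 | 13}
Each is a switch {a | b} with numbers a > b; its mean value is (a + b)/2, and mean value is additive over game sums: m(G1 + G2) = m(G1) + m(G2).
Mean of G1 = (13 + (1))/2 = 14/2 = 7
Mean of G2 = (21 + (13))/2 = 34/2 = 17
Mean of G1 + G2 = 7 + 17 = 24

24


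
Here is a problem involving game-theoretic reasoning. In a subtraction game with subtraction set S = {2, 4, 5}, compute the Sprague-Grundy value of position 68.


The subtraction set is S = {2, 4, 5}.
G(k) = mex{ G(k - s) : s in S, s <= k }. We compute iteratively: G(0) = 0.
G(1) = mex({}) = 0
G(2) = mex({0}) = 1
G(3) = mex({0}) = 1
G(4) = mex({0, 1}) = 2
G(5) = mex({0, 1}) = 2
G(6) = mex({0, 1, 2}) = 3
G(7) = mex({1, 2}) = 0
G(8) = mex({1, 2, 3}) = 0
G(9) = mex({0, 2}) = 1
G(10) = mex({0, 2, 3}) = 1
G(11) = mex({0, 1, 3}) = 2
Observe that G(7)..G(11) = 0, 0, 1, 1, 2 repeats G(0)..G(4) = 0, 0, 1, 1, 2.
For k >= max(S) = 5, G(k) is determined by the previous 5 values G(k-5)..G(k-1); a window of 5 consecutive values has recurred shifted by 7, so by induction G(k + 7) = G(k) for all k >= 0: the sequence is periodic from the start with period 7.
One period: G(0..6) = 0, 0, 1, 1, 2, 2, 3.
68 mod 7 = 5, so G(68) = G(5) = 2.

2


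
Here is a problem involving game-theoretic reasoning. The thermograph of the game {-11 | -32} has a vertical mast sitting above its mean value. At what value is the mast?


Game = {-11 | -32}, a switch {a | b} with numbers a > b.
Its thermograph has left wall a - t and right wall b + t, which meet at t = (a - b)/2, where both equal (a + b)/2. So the mast (mean value) is at (a + b)/2.
Mean = (-11 + (-32))/2 = -43/2 = -43/2

-43/2


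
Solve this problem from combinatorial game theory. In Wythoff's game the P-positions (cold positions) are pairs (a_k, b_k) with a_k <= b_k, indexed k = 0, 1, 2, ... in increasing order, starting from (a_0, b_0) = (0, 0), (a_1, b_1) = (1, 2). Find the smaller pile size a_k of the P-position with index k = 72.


By Wythoff's theorem, a_k = floor(k * phi) and b_k = floor(k * phi^2) = a_k + k, where phi = (1 + sqrt(5))/2 is the golden ratio.
phi = (1 + sqrt(5))/2 = 1.618034
k = 72
k * phi = 72 * 1.618034 = 116.498447
a_72 = floor(k * phi) = 116

116


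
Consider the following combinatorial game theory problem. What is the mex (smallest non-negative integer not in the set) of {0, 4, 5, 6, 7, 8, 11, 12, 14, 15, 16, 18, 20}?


Set = {0, 4, 5, 6, 7, 8, 11, 12, 14, 15, 16, 18, 20}
0 is in the set.
1 is NOT in the set. This is the mex.
mex = 1

1


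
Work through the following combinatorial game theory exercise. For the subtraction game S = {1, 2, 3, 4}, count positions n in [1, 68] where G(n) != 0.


Subtraction set S = {1, 2, 3, 4}, so G(n) = n mod 5.
G(n) = 0 when n is a multiple of 5.
Multiples of 5 in [1, 68]: 13
N-positions (nonzero Grundy) = 68 - 13 = 55

55


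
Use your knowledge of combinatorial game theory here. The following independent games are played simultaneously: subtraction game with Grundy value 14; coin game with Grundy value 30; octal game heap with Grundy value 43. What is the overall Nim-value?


By the Sprague-Grundy theorem, the Grundy value of a sum of games is the XOR of individual Grundy values.
subtraction game: Grundy value = 14. Running XOR: 0 XOR 14 = 14
coin game: Grundy value = 30. Running XOR: 14 XOR 30 = 16
octal game heap: Grundy value = 43. Running XOR: 16 XOR 43 = 59
The combined Grundy value is 59.

59


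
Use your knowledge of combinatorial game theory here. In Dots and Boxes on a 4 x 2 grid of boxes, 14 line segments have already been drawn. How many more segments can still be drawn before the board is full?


Grid: 4 x 2 boxes, i.e. 5 rows and 3 columns of dots.
Horizontal edges: (rows + 1) * cols = 5 * 2 = 10
Vertical edges: rows * (cols + 1) = 4 * 3 = 12
Total edges: 10 + 12 = 22
Edges drawn: 14
Remaining: 22 - 14 = 8

8


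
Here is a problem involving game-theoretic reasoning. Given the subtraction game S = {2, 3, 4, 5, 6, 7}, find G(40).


The subtraction set is S = {2, 3, 4, 5, 6, 7}.
G(k) = mex{ G(k - s) : s in S, s <= k }. We compute iteratively: G(0) = 0.
G(1) = mex({}) = 0
G(2) = mex({0}) = 1
G(3) = mex({0}) = 1
G(4) = mex({0, 1}) = 2
G(5) = mex({0, 1}) = 2
G(6) = mex({0, 1, 2}) = 3
G(7) = mex({0, 1, 2}) = 3
G(8) = mex({0, 1, 2, 3}) = 4
G(9) = mex({1, 2, 3}) = 0
G(10) = mex({1, 2, 3, 4}) = 0
G(11) = mex({0, 2, 3, 4}) = 1
G(12) = mex({0, 2, 3, 4}) = 1
G(13) = mex({0, 1, 3, 4}) = 2
G(14) = mex({0, 1, 3, 4}) = 2
G(15) = mex({0, 1, 2, 4}) = 3
Observe that G(9)..G(15) = 0, 0, 1, 1, 2, 2, 3 repeats G(0)..G(6) = 0, 0, 1, 1, 2, 2, 3.
For k >= max(S) = 7, G(k) is determined by the previous 7 values G(k-7)..G(k-1); a window of 7 consecutive values has recurred shifted by 9, so by induction G(k + 9) = G(k) for all k >= 0: the sequence is periodic from the start with period 9.
One period: G(0..8) = 0, 0, 1, 1, 2, 2, 3, 3, 4.
40 mod 9 = 4, so G(40) = G(4) = 2.

2


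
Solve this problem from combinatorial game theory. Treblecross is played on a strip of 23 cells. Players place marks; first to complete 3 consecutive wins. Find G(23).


Treblecross: place X on empty cells; 3-in-a-row wins.
Playing within two cells of an existing X lets the opponent win at once, so sensible play treats the cells i-2..i+2 around each X as dead. The player left with no safe cell loses, so this is a normal-play take-away game on strips of safe cells.
Placing X at cell i (0-indexed) of a strip of k safe cells leaves independent strips of sizes max(0, i-2) and max(0, k-i-3). Hence G(k) = mex{ G(max(0,i-2)) XOR G(max(0,k-i-3)) : 0 <= i < k }, with G(0) = 0.
G(1): splits (0,0):0^0=0 -> mex({0}) = 1
G(2): splits (0,0):0^0=0 -> mex({0}) = 1
G(3): splits (0,0):0^0=0 -> mex({0}) = 1
G(4): splits (0,1):0^1=1 (0,0):0^0=0 -> mex({0, 1}) = 2
G(5): splits (0,2):0^1=1 (0,1):0^1=1 (0,0):0^0=0 -> mex({0, 1}) = 2
G(6) = mex({1}) = 0
G(7) = mex({0, 1, 2}) = 3
G(8) = mex({0, 1, 2}) = 3
G(9) = mex({0, 2}) = 1
G(10) = mex({0, 2, 3}) = 1
G(11) = mex({0, 3}) = 1
G(12) = mex({1, 3}) = 0
G(13) = mex({0, 1, 2, 3}) = 4
G(14) = mex({0, 1, 2}) = 3
G(15) = mex({0, 1, 2}) = 3
G(16) = mex({0, 1, 2, 4}) = 3
G(17) = mex({0, 1, 3, 4}) = 2
G(18) = mex({0, 1, 3, 4}) = 2
G(19) = mex({0, 1, 3, 5}) = 2
G(20) = mex({0, 1, 2, 3, 5}) = 4
G(21) = mex({0, 1, 2, 3, 5}) = 4
G(22) = mex({1, 2, 6}) = 0
G(23) = mex({0, 1, 2, 3, 4, 6}) = 5
Therefore G(23) = 5.

5
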